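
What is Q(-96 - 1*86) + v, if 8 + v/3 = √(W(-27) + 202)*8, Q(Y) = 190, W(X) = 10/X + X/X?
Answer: 166 + 8*√16413/3 ≈ 507.64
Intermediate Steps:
W(X) = 1 + 10/X (W(X) = 10/X + 1 = 1 + 10/X)
v = -24 + 8*√16413/3 (v = -24 + 3*(√((10 - 27)/(-27) + 202)*8) = -24 + 3*(√(-1/27*(-17) + 202)*8) = -24 + 3*(√(17/27 + 202)*8) = -24 + 3*(√(5471/27)*8) = -24 + 3*((√16413/9)*8) = -24 + 3*(8*√16413/9) = -24 + 8*√16413/3 ≈ 317.64)
Q(-96 - 1*86) + v = 190 + (-24 + 8*√16413/3) = 166 + 8*√16413/3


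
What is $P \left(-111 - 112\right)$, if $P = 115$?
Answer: $-25645$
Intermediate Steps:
$P \left(-111 - 112\right) = 115 \left(-111 - 112\right) = 115 \left(-223\right) = -25645$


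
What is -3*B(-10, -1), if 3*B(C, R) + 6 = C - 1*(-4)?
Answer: 12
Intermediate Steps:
B(C, R) = -⅔ + C/3 (B(C, R) = -2 + (C - 1*(-4))/3 = -2 + (C + 4)/3 = -2 + (4 + C)/3 = -2 + (4/3 + C/3) = -⅔ + C/3)
-3*B(-10, -1) = -3*(-⅔ + (⅓)*(-10)) = -3*(-⅔ - 10/3) = -3*(-4) = 12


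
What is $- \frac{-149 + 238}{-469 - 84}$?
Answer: $\frac{89}{553} \approx 0.16094$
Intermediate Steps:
$- \frac{-149 + 238}{-469 - 84} = - \frac{89}{-553} = - \frac{89 \left(-1\right)}{553} = \left(-1\right) \left(- \frac{89}{553}\right) = \frac{89}{553}$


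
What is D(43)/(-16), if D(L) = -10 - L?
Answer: 53/16 ≈ 3.3125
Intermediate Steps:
D(43)/(-16) = (-10 - 1*43)/(-16) = -(-10 - 43)/16 = -1/16*(-53) = 53/16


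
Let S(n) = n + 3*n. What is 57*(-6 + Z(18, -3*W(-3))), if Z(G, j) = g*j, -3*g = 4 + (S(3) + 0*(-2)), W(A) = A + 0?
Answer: -3078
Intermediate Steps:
W(A) = A
S(n) = 4*n
g = -16/3 (g = -(4 + (4*3 + 0*(-2)))/3 = -(4 + (12 + 0))/3 = -(4 + 12)/3 = -⅓*16 = -16/3 ≈ -5.3333)
Z(G, j) = -16*j/3
57*(-6 + Z(18, -3*W(-3))) = 57*(-6 - (-16)*(-3)) = 57*(-6 - 16/3*9) = 57*(-6 - 48) = 57*(-54) = -3078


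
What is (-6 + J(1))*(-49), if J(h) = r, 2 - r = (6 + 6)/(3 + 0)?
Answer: 392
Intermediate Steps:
r = -2 (r = 2 - (6 + 6)/(3 + 0) = 2 - 12/3 = 2 - 1*4 = 2 - 4 = -2)
J(h) = -2
(-6 + J(1))*(-49) = (-6 - 2)*(-49) = -8*(-49) = 392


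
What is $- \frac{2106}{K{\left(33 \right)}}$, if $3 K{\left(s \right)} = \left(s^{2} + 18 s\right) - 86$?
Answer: $- \frac{6318}{1597} \approx -3.9562$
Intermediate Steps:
$K{\left(s \right)} = - \frac{86}{3} + 6 s + \frac{s^{2}}{3}$ ($K{\left(s \right)} = \frac{\left(s^{2} + 18 s\right) - 86}{3} = \frac{-86 + s^{2} + 18 s}{3} = - \frac{86}{3} + 6 s + \frac{s^{2}}{3}$)
$- \frac{2106}{K{\left(33 \right)}} = - \frac{2106}{- \frac{86}{3} + 6 \cdot 33 + \frac{33^{2}}{3}} = - \frac{2106}{- \frac{86}{3} + 198 + \frac{1}{3} \cdot 1089} = - \frac{2106}{- \frac{86}{3} + 198 + 363} = - \frac{2106}{\frac{1597}{3}} = \left(-2106\right) \frac{3}{1597} = - \frac{6318}{1597}$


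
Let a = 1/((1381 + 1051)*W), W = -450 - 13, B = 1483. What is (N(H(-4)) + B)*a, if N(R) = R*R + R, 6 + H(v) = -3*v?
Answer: -1525/1126016 ≈ -0.0013543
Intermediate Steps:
W = -463
H(v) = -6 - 3*v
a = -1/1126016 (a = 1/((1381 + 1051)*(-463)) = -1/463/2432 = (1/2432)*(-1/463) = -1/1126016 ≈ -8.8809e-7)
N(R) = R + R**2 (N(R) = R**2 + R = R + R**2)
(N(H(-4)) + B)*a = ((-6 - 3*(-4))*(1 + (-6 - 3*(-4))) + 1483)*(-1/1126016) = ((-6 + 12)*(1 + (-6 + 12)) + 1483)*(-1/1126016) = (6*(1 + 6) + 1483)*(-1/1126016) = (6*7 + 1483)*(-1/1126016) = (42 + 1483)*(-1/1126016) = 1525*(-1/1126016) = -1525/1126016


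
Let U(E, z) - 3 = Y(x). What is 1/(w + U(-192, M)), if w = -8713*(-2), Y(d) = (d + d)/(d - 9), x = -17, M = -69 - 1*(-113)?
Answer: 13/226594 ≈ 5.7371e-5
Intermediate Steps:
M = 44 (M = -69 + 113 = 44)
Y(d) = 2*d/(-9 + d) (Y(d) = (2*d)/(-9 + d) = 2*d/(-9 + d))
U(E, z) = 56/13 (U(E, z) = 3 + 2*(-17)/(-9 - 17) = 3 + 2*(-17)/(-26) = 3 + 2*(-17)*(-1/26) = 3 + 17/13 = 56/13)
w = 17426
1/(w + U(-192, M)) = 1/(17426 + 56/13) = 1/(226594/13) = 13/226594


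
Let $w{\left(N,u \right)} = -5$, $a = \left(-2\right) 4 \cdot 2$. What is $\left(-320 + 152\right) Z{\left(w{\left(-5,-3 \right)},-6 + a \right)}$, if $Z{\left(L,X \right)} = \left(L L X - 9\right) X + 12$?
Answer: $-2068080$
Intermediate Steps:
$a = -16$ ($a = \left(-8\right) 2 = -16$)
$Z{\left(L,X \right)} = 12 + X \left(-9 + X L^{2}\right)$ ($Z{\left(L,X \right)} = \left(L^{2} X - 9\right) X + 12 = \left(X L^{2} - 9\right) X + 12 = \left(-9 + X L^{2}\right) X + 12 = X \left(-9 + X L^{2}\right) + 12 = 12 + X \left(-9 + X L^{2}\right)$)
$\left(-320 + 152\right) Z{\left(w{\left(-5,-3 \right)},-6 + a \right)} = \left(-320 + 152\right) \left(12 - 9 \left(-6 - 16\right) + \left(-5\right)^{2} \left(-6 - 16\right)^{2}\right) = - 168 \left(12 - -198 + 25 \left(-22\right)^{2}\right) = - 168 \left(12 + 198 + 25 \cdot 484\right) = - 168 \left(12 + 198 + 12100\right) = \left(-168\right) 12310 = -2068080$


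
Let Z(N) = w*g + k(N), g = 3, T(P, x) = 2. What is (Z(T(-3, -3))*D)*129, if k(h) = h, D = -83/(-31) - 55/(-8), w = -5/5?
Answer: -305601/248 ≈ -1232.3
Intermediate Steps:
w = -1 (w = -5*⅕ = -1)
D = 2369/248 (D = -83*(-1/31) - 55*(-⅛) = 83/31 + 55/8 = 2369/248 ≈ 9.5524)
Z(N) = -3 + N (Z(N) = -1*3 + N = -3 + N)
(Z(T(-3, -3))*D)*129 = ((-3 + 2)*(2369/248))*129 = -1*2369/248*129 = -2369/248*129 = -305601/248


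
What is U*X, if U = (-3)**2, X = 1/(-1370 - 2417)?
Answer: -9/3787 ≈ -0.0023766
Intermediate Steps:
X = -1/3787 (X = 1/(-3787) = -1/3787 ≈ -0.00026406)
U = 9
U*X = 9*(-1/3787) = -9/3787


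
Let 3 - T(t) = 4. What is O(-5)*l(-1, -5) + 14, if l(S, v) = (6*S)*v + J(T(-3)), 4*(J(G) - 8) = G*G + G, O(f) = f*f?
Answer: 964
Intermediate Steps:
T(t) = -1 (T(t) = 3 - 1*4 = 3 - 4 = -1)
O(f) = f²
J(G) = 8 + G/4 + G²/4 (J(G) = 8 + (G*G + G)/4 = 8 + (G² + G)/4 = 8 + (G + G²)/4 = 8 + (G/4 + G²/4) = 8 + G/4 + G²/4)
l(S, v) = 8 + 6*S*v (l(S, v) = (6*S)*v + (8 + (¼)*(-1) + (¼)*(-1)²) = 6*S*v + (8 - ¼ + (¼)*1) = 6*S*v + (8 - ¼ + ¼) = 6*S*v + 8 = 8 + 6*S*v)
O(-5)*l(-1, -5) + 14 = (-5)²*(8 + 6*(-1)*(-5)) + 14 = 25*(8 + 30) + 14 = 25*38 + 14 = 950 + 14 = 964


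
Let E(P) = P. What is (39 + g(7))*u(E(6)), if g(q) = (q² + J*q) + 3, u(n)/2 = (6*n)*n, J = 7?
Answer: 60480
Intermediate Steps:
u(n) = 12*n² (u(n) = 2*((6*n)*n) = 2*(6*n²) = 12*n²)
g(q) = 3 + q² + 7*q (g(q) = (q² + 7*q) + 3 = 3 + q² + 7*q)
(39 + g(7))*u(E(6)) = (39 + (3 + 7² + 7*7))*(12*6²) = (39 + (3 + 49 + 49))*(12*36) = (39 + 101)*432 = 140*432 = 60480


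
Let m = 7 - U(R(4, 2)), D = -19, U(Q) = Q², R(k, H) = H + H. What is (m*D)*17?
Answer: 2907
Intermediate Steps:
R(k, H) = 2*H
m = -9 (m = 7 - (2*2)² = 7 - 1*4² = 7 - 1*16 = 7 - 16 = -9)
(m*D)*17 = -9*(-19)*17 = 171*17 = 2907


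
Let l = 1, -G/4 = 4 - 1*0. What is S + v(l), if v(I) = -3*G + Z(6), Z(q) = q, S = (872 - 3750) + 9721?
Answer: 6897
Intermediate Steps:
G = -16 (G = -4*(4 - 1*0) = -4*(4 + 0) = -4*4 = -16)
S = 6843 (S = -2878 + 9721 = 6843)
v(I) = 54 (v(I) = -3*(-16) + 6 = 48 + 6 = 54)
S + v(l) = 6843 + 54 = 6897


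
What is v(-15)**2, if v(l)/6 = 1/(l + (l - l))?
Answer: 4/25 ≈ 0.16000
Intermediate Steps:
v(l) = 6/l (v(l) = 6/(l + (l - l)) = 6/(l + 0) = 6/l)
v(-15)**2 = (6/(-15))**2 = (6*(-1/15))**2 = (-2/5)**2 = 4/25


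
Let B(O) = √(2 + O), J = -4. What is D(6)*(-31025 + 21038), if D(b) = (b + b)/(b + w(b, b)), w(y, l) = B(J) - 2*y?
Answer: 359532/19 + 59922*I*√2/19 ≈ 18923.0 + 4460.1*I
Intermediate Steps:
w(y, l) = -2*y + I*√2 (w(y, l) = √(2 - 4) - 2*y = √(-2) - 2*y = I*√2 - 2*y = -2*y + I*√2)
D(b) = 2*b/(-b + I*√2) (D(b) = (b + b)/(b + (-2*b + I*√2)) = (2*b)/(-b + I*√2) = 2*b/(-b + I*√2))
D(6)*(-31025 + 21038) = (2*6/(-1*6 + I*√2))*(-31025 + 21038) = (2*6/(-6 + I*√2))*(-9987) = (12/(-6 + I*√2))*(-9987) = -119844/(-6 + I*√2)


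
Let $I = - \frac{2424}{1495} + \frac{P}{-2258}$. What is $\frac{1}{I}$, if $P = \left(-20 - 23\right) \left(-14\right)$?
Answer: $- \frac{1687855}{3186691} \approx -0.52966$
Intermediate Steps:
$P = 602$ ($P = \left(-43\right) \left(-14\right) = 602$)
$I = - \frac{3186691}{1687855}$ ($I = - \frac{2424}{1495} + \frac{602}{-2258} = \left(-2424\right) \frac{1}{1495} + 602 \left(- \frac{1}{2258}\right) = - \frac{2424}{1495} - \frac{301}{1129} = - \frac{3186691}{1687855} \approx -1.888$)
$\frac{1}{I} = \frac{1}{- \frac{3186691}{1687855}} = - \frac{1687855}{3186691}$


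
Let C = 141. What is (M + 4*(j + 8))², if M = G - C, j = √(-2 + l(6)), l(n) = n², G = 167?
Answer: 3908 + 464*√34 ≈ 6613.6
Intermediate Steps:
j = √34 (j = √(-2 + 6²) = √(-2 + 36) = √34 ≈ 5.8309)
M = 26 (M = 167 - 1*141 = 167 - 141 = 26)
(M + 4*(j + 8))² = (26 + 4*(√34 + 8))² = (26 + 4*(8 + √34))² = (26 + (32 + 4*√34))² = (58 + 4*√34)²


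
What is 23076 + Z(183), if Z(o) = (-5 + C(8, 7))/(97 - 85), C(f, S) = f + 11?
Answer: 138463/6 ≈ 23077.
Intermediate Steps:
C(f, S) = 11 + f
Z(o) = 7/6 (Z(o) = (-5 + (11 + 8))/(97 - 85) = (-5 + 19)/12 = 14*(1/12) = 7/6)
23076 + Z(183) = 23076 + 7/6 = 138463/6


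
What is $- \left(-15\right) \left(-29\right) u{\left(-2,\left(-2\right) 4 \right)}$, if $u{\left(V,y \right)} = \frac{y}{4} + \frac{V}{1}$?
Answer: $1740$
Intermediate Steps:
$u{\left(V,y \right)} = V + \frac{y}{4}$ ($u{\left(V,y \right)} = y \frac{1}{4} + V 1 = \frac{y}{4} + V = V + \frac{y}{4}$)
$- \left(-15\right) \left(-29\right) u{\left(-2,\left(-2\right) 4 \right)} = - \left(-15\right) \left(-29\right) \left(-2 + \frac{\left(-2\right) 4}{4}\right) = - 435 \left(-2 + \frac{1}{4} \left(-8\right)\right) = - 435 \left(-2 - 2\right) = - 435 \left(-4\right) = \left(-1\right) \left(-1740\right) = 1740$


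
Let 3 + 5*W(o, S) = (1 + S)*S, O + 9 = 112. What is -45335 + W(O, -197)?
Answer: -188066/5 ≈ -37613.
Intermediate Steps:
O = 103 (O = -9 + 112 = 103)
W(o, S) = -⅗ + S*(1 + S)/5 (W(o, S) = -⅗ + ((1 + S)*S)/5 = -⅗ + (S*(1 + S))/5 = -⅗ + S*(1 + S)/5)
-45335 + W(O, -197) = -45335 + (-⅗ + (⅕)*(-197) + (⅕)*(-197)²) = -45335 + (-⅗ - 197/5 + (⅕)*38809) = -45335 + (-⅗ - 197/5 + 38809/5) = -45335 + 38609/5 = -188066/5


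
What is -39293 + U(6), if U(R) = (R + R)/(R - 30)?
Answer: -78587/2 ≈ -39294.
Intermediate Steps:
U(R) = 2*R/(-30 + R) (U(R) = (2*R)/(-30 + R) = 2*R/(-30 + R))
-39293 + U(6) = -39293 + 2*6/(-30 + 6) = -39293 + 2*6/(-24) = -39293 + 2*6*(-1/24) = -39293 - 1/2 = -78587/2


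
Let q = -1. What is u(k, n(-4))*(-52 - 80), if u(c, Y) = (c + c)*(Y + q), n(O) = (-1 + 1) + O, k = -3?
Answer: -3960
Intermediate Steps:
n(O) = O (n(O) = 0 + O = O)
u(c, Y) = 2*c*(-1 + Y) (u(c, Y) = (c + c)*(Y - 1) = (2*c)*(-1 + Y) = 2*c*(-1 + Y))
u(k, n(-4))*(-52 - 80) = (2*(-3)*(-1 - 4))*(-52 - 80) = (2*(-3)*(-5))*(-132) = 30*(-132) = -3960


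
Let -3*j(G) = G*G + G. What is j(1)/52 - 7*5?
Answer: -2731/78 ≈ -35.013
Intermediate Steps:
j(G) = -G/3 - G²/3 (j(G) = -(G*G + G)/3 = -(G² + G)/3 = -(G + G²)/3 = -G/3 - G²/3)
j(1)/52 - 7*5 = -⅓*1*(1 + 1)/52 - 7*5 = -⅓*1*2*(1/52) - 35 = -⅔*1/52 - 35 = -1/78 - 35 = -2731/78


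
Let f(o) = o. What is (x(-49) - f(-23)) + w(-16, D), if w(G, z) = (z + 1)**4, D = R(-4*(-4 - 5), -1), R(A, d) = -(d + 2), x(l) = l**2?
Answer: 2424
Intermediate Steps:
R(A, d) = -2 - d (R(A, d) = -(2 + d) = -2 - d)
D = -1 (D = -2 - 1*(-1) = -2 + 1 = -1)
w(G, z) = (1 + z)**4
(x(-49) - f(-23)) + w(-16, D) = ((-49)**2 - 1*(-23)) + (1 - 1)**4 = (2401 + 23) + 0**4 = 2424 + 0 = 2424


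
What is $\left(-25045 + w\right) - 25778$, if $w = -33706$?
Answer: $-84529$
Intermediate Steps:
$\left(-25045 + w\right) - 25778 = \left(-25045 - 33706\right) - 25778 = -58751 - 25778 = -84529$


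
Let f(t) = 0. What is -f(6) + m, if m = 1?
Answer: 1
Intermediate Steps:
-f(6) + m = -1*0 + 1 = 0 + 1 = 1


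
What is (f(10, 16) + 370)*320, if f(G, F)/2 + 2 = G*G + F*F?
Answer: 344960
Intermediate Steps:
f(G, F) = -4 + 2*F² + 2*G² (f(G, F) = -4 + 2*(G*G + F*F) = -4 + 2*(G² + F²) = -4 + 2*(F² + G²) = -4 + (2*F² + 2*G²) = -4 + 2*F² + 2*G²)
(f(10, 16) + 370)*320 = ((-4 + 2*16² + 2*10²) + 370)*320 = ((-4 + 2*256 + 2*100) + 370)*320 = ((-4 + 512 + 200) + 370)*320 = (708 + 370)*320 = 1078*320 = 344960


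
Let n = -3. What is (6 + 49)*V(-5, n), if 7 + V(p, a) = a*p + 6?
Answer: 770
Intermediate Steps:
V(p, a) = -1 + a*p (V(p, a) = -7 + (a*p + 6) = -7 + (6 + a*p) = -1 + a*p)
(6 + 49)*V(-5, n) = (6 + 49)*(-1 - 3*(-5)) = 55*(-1 + 15) = 55*14 = 770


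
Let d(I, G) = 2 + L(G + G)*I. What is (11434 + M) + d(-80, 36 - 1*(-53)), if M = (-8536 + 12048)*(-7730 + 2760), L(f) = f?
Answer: -17457444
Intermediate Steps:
M = -17454640 (M = 3512*(-4970) = -17454640)
d(I, G) = 2 + 2*G*I (d(I, G) = 2 + (G + G)*I = 2 + (2*G)*I = 2 + 2*G*I)
(11434 + M) + d(-80, 36 - 1*(-53)) = (11434 - 17454640) + (2 + 2*(36 - 1*(-53))*(-80)) = -17443206 + (2 + 2*(36 + 53)*(-80)) = -17443206 + (2 + 2*89*(-80)) = -17443206 + (2 - 14240) = -17443206 - 14238 = -17457444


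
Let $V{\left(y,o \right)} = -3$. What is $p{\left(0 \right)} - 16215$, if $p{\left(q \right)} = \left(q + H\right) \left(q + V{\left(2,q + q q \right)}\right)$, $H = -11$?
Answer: $-16182$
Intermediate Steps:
$p{\left(q \right)} = \left(-11 + q\right) \left(-3 + q\right)$ ($p{\left(q \right)} = \left(q - 11\right) \left(q - 3\right) = \left(-11 + q\right) \left(-3 + q\right)$)
$p{\left(0 \right)} - 16215 = \left(33 + 0^{2} - 0\right) - 16215 = \left(33 + 0 + 0\right) - 16215 = 33 - 16215 = -16182$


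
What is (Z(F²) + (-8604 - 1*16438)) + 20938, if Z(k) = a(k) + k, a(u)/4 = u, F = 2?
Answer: -4084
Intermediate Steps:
a(u) = 4*u
Z(k) = 5*k (Z(k) = 4*k + k = 5*k)
(Z(F²) + (-8604 - 1*16438)) + 20938 = (5*2² + (-8604 - 1*16438)) + 20938 = (5*4 + (-8604 - 16438)) + 20938 = (20 - 25042) + 20938 = -25022 + 20938 = -4084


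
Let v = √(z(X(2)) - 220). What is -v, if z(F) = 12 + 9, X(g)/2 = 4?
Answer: -I*√199 ≈ -14.107*I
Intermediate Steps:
X(g) = 8 (X(g) = 2*4 = 8)
z(F) = 21
v = I*√199 (v = √(21 - 220) = √(-199) = I*√199 ≈ 14.107*I)
-v = -I*√199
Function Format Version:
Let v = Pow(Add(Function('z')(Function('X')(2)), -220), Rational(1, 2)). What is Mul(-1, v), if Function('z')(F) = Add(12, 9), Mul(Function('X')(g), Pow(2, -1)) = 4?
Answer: Mul(-1, I, Pow(199, Rational(1, 2))) ≈ Mul(-14.107, I)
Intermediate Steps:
Function('X')(g) = 8 (Function('X')(g) = Mul(2, 4) = 8)
Function('z')(F) = 21
v = Mul(I, Pow(199, Rational(1, 2))) (v = Pow(Add(21, -220), Rational(1, 2)) = Pow(-199, Rational(1, 2)) = Mul(I, Pow(199, Rational(1, 2))) ≈ Mul(14.107, I))
Mul(-1, v) = Mul(-1, Mul(I, Pow(199, Rational(1, 2)))) = Mul(-1, I, Pow(199, Rational(1, 2)))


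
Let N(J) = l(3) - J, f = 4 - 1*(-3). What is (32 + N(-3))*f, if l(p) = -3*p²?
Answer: 56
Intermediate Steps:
f = 7 (f = 4 + 3 = 7)
N(J) = -27 - J (N(J) = -3*3² - J = -3*9 - J = -27 - J)
(32 + N(-3))*f = (32 + (-27 - 1*(-3)))*7 = (32 + (-27 + 3))*7 = (32 - 24)*7 = 8*7 = 56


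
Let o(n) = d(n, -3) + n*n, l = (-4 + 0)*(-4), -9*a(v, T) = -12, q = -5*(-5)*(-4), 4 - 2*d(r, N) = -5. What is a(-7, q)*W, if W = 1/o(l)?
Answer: 8/1563 ≈ 0.0051184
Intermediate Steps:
d(r, N) = 9/2 (d(r, N) = 2 - 1/2*(-5) = 2 + 5/2 = 9/2)
q = -100 (q = 25*(-4) = -100)
a(v, T) = 4/3 (a(v, T) = -1/9*(-12) = 4/3)
l = 16 (l = -4*(-4) = 16)
o(n) = 9/2 + n**2 (o(n) = 9/2 + n*n = 9/2 + n**2)
W = 2/521 (W = 1/(9/2 + 16**2) = 1/(9/2 + 256) = 1/(521/2) = 2/521 ≈ 0.0038388)
a(-7, q)*W = (4/3)*(2/521) = 8/1563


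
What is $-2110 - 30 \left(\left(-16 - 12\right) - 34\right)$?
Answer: $-250$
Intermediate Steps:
$-2110 - 30 \left(\left(-16 - 12\right) - 34\right) = -2110 - 30 \left(-28 - 34\right) = -2110 - -1860 = -2110 + 1860 = -250$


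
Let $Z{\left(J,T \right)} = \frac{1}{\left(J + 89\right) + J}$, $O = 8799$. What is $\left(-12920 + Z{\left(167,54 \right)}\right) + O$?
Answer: $- \frac{1743182}{423} \approx -4121.0$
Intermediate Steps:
$Z{\left(J,T \right)} = \frac{1}{89 + 2 J}$ ($Z{\left(J,T \right)} = \frac{1}{\left(89 + J\right) + J} = \frac{1}{89 + 2 J}$)
$\left(-12920 + Z{\left(167,54 \right)}\right) + O = \left(-12920 + \frac{1}{89 + 2 \cdot 167}\right) + 8799 = \left(-12920 + \frac{1}{89 + 334}\right) + 8799 = \left(-12920 + \frac{1}{423}\right) + 8799 = - \frac{5465159}{423} + 8799 = - \frac{1743182}{423}$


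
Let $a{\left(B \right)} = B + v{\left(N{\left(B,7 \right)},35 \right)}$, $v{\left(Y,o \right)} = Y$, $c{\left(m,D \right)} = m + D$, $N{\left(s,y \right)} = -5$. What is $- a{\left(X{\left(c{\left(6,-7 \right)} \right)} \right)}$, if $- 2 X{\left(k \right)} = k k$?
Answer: $\frac{11}{2} \approx 5.5$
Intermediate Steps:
$c{\left(m,D \right)} = D + m$
$X{\left(k \right)} = - \frac{k^{2}}{2}$ ($X{\left(k \right)} = - \frac{k k}{2} = - \frac{k^{2}}{2}$)
$a{\left(B \right)} = -5 + B$ ($a{\left(B \right)} = B - 5 = -5 + B$)
$- a{\left(X{\left(c{\left(6,-7 \right)} \right)} \right)} = - (-5 - \frac{\left(-7 + 6\right)^{2}}{2}) = - (-5 - \frac{\left(-1\right)^{2}}{2}) = - (-5 - \frac{1}{2}) = \left(-1\right) \left(- \frac{11}{2}\right) = \frac{11}{2}$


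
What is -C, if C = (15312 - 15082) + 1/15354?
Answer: -3531421/15354 ≈ -230.00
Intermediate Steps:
C = 3531421/15354 (C = 230 + 1/15354 = 3531421/15354 ≈ 230.00)
-C = -1*3531421/15354 = -3531421/15354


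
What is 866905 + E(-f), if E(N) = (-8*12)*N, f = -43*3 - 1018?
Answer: 756793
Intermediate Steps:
f = -1147 (f = -129 - 1018 = -1147)
E(N) = -96*N
866905 + E(-f) = 866905 - (-96)*(-1147) = 866905 - 96*1147 = 866905 - 110112 = 756793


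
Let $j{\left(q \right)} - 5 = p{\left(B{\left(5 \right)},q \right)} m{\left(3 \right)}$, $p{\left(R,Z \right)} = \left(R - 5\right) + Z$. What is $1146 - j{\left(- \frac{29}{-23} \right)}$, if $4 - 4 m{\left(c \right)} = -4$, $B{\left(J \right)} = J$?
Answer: $\frac{26185}{23} \approx 1138.5$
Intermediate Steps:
$m{\left(c \right)} = 2$ ($m{\left(c \right)} = 1 - -1 = 1 + 1 = 2$)
$p{\left(R,Z \right)} = -5 + R + Z$ ($p{\left(R,Z \right)} = \left(-5 + R\right) + Z = -5 + R + Z$)
$j{\left(q \right)} = 5 + 2 q$ ($j{\left(q \right)} = 5 + \left(-5 + 5 + q\right) 2 = 5 + q 2 = 5 + 2 q$)
$1146 - j{\left(- \frac{29}{-23} \right)} = 1146 - \left(5 + 2 \left(- \frac{29}{-23}\right)\right) = 1146 - \left(5 + 2 \left(\left(-29\right) \left(- \frac{1}{23}\right)\right)\right) = 1146 - \left(5 + 2 \cdot \frac{29}{23}\right) = 1146 - \left(5 + \frac{58}{23}\right) = 1146 - \frac{173}{23} = \frac{26185}{23}$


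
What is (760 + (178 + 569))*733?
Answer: 1104631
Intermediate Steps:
(760 + (178 + 569))*733 = (760 + 747)*733 = 1507*733 = 1104631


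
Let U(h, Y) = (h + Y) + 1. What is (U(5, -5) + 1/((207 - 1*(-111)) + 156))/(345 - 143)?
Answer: 475/95748 ≈ 0.0049609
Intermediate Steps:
U(h, Y) = 1 + Y + h (U(h, Y) = (Y + h) + 1 = 1 + Y + h)
(U(5, -5) + 1/((207 - 1*(-111)) + 156))/(345 - 143) = ((1 - 5 + 5) + 1/((207 - 1*(-111)) + 156))/(345 - 143) = (1 + 1/((207 + 111) + 156))/202 = (1 + 1/(318 + 156))*(1/202) = (1 + 1/474)*(1/202) = (475/474)*(1/202) = 475/95748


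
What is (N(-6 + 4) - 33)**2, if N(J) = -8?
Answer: 1681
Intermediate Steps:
(N(-6 + 4) - 33)**2 = (-8 - 33)**2 = (-41)**2 = 1681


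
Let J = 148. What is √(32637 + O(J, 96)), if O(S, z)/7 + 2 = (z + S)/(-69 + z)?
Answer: √2647587/9 ≈ 180.79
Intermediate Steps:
O(S, z) = -14 + 7*(S + z)/(-69 + z) (O(S, z) = -14 + 7*((z + S)/(-69 + z)) = -14 + 7*((S + z)/(-69 + z)) = -14 + 7*(S + z)/(-69 + z))
√(32637 + O(J, 96)) = √(32637 + 7*(138 + 148 - 1*96)/(-69 + 96)) = √(32637 + 7*(138 + 148 - 96)/27) = √(32637 + 7*(1/27)*190) = √(32637 + 1330/27) = √(882529/27) = √2647587/9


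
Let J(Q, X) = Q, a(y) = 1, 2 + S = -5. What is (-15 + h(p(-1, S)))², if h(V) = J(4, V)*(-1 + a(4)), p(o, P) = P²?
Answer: 225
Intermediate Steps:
S = -7 (S = -2 - 5 = -7)
h(V) = 0 (h(V) = 4*(-1 + 1) = 4*0 = 0)
(-15 + h(p(-1, S)))² = (-15 + 0)² = (-15)² = 225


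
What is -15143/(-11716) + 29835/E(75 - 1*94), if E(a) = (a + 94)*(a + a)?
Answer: -10212977/1113020 ≈ -9.1759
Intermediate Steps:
E(a) = 2*a*(94 + a) (E(a) = (94 + a)*(2*a) = 2*a*(94 + a))
-15143/(-11716) + 29835/E(75 - 1*94) = -15143/(-11716) + 29835/((2*(75 - 1*94)*(94 + (75 - 1*94)))) = -15143*(-1/11716) + 29835/((2*(75 - 94)*(94 + (75 - 94)))) = 15143/11716 + 29835/((2*(-19)*(94 - 19))) = 15143/11716 + 29835/((2*(-19)*75)) = 15143/11716 + 29835/(-2850) = 15143/11716 + 29835*(-1/2850) = 15143/11716 - 1989/190 = -10212977/1113020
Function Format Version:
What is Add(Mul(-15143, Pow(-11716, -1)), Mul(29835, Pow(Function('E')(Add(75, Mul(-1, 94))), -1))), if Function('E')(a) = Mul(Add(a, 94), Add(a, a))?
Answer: Rational(-10212977, 1113020) ≈ -9.1759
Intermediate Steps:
Function('E')(a) = Mul(2, a, Add(94, a)) (Function('E')(a) = Mul(Add(94, a), Mul(2, a)) = Mul(2, a, Add(94, a)))
Add(Mul(-15143, Pow(-11716, -1)), Mul(29835, Pow(Function('E')(Add(75, Mul(-1, 94))), -1))) = Add(Mul(-15143, Pow(-11716, -1)), Mul(29835, Pow(Mul(2, Add(75, Mul(-1, 94)), Add(94, Add(75, Mul(-1, 94)))), -1))) = Add(Mul(-15143, Rational(-1, 11716)), Mul(29835, Pow(Mul(2, Add(75, -94), Add(94, Add(75, -94))), -1))) = Add(Rational(15143, 11716), Mul(29835, Pow(Mul(2, -19, Add(94, -19)), -1))) = Add(Rational(15143, 11716), Mul(29835, Pow(Mul(2, -19, 75), -1))) = Add(Rational(15143, 11716), Mul(29835, Pow(-2850, -1))) = Add(Rational(15143, 11716), Mul(29835, Rational(-1, 2850))) = Add(Rational(15143, 11716), Rational(-1989, 190)) = Rational(-10212977, 1113020)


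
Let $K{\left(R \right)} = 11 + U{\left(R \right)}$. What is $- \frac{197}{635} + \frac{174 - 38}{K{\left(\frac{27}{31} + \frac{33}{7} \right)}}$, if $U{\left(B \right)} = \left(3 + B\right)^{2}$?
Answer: $\frac{820205671}{633213745} \approx 1.2953$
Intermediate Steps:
$K{\left(R \right)} = 11 + \left(3 + R\right)^{2}$
$- \frac{197}{635} + \frac{174 - 38}{K{\left(\frac{27}{31} + \frac{33}{7} \right)}} = - \frac{197}{635} + \frac{174 - 38}{11 + \left(3 + \left(\frac{27}{31} + \frac{33}{7}\right)\right)^{2}} = \left(-197\right) \frac{1}{635} + \frac{174 - 38}{11 + \left(3 + \left(27 \cdot \frac{1}{31} + 33 \cdot \frac{1}{7}\right)\right)^{2}} = - \frac{197}{635} + \frac{136}{11 + \left(3 + \left(\frac{27}{31} + \frac{33}{7}\right)\right)^{2}} = - \frac{197}{635} + \frac{136}{11 + \left(3 + \frac{1212}{217}\right)^{2}} = - \frac{197}{635} + \frac{136}{11 + \left(\frac{1863}{217}\right)^{2}} = - \frac{197}{635} + \frac{136}{11 + \frac{3470769}{47089}} = - \frac{197}{635} + \frac{136}{\frac{3988748}{47089}} = - \frac{197}{635} + 136 \cdot \frac{47089}{3988748} = - \frac{197}{635} + \frac{1601026}{997187} = \frac{820205671}{633213745}$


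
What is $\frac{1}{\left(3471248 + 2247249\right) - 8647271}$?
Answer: $- \frac{1}{2928774} \approx -3.4144 \cdot 10^{-7}$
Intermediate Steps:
$\frac{1}{\left(3471248 + 2247249\right) - 8647271} = \frac{1}{5718497 - 8647271} = \frac{1}{-2928774} = - \frac{1}{2928774}$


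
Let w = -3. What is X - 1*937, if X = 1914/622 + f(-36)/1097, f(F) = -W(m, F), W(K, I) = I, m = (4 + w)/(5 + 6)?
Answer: -318612454/341167 ≈ -933.89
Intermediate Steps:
m = 1/11 (m = (4 - 3)/(5 + 6) = 1/11 ≈ 0.090909)
f(F) = -F
X = 1061025/341167 (X = 1914/622 - 1*(-36)/1097 = 1914*(1/622) + 36*(1/1097) = 957/311 + 36/1097 = 1061025/341167 ≈ 3.1100)
X - 1*937 = 1061025/341167 - 1*937 = 1061025/341167 - 937 = -318612454/341167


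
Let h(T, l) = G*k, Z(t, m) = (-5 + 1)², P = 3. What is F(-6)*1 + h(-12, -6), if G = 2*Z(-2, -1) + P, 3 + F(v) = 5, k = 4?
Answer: 142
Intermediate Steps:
Z(t, m) = 16 (Z(t, m) = (-4)² = 16)
F(v) = 2 (F(v) = -3 + 5 = 2)
G = 35 (G = 2*16 + 3 = 32 + 3 = 35)
h(T, l) = 140 (h(T, l) = 35*4 = 140)
F(-6)*1 + h(-12, -6) = 2*1 + 140 = 2 + 140 = 142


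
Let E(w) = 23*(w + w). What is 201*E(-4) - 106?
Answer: -37090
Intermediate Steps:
E(w) = 46*w (E(w) = 23*(2*w) = 46*w)
201*E(-4) - 106 = 201*(46*(-4)) - 106 = 201*(-184) - 106 = -36984 - 106 = -37090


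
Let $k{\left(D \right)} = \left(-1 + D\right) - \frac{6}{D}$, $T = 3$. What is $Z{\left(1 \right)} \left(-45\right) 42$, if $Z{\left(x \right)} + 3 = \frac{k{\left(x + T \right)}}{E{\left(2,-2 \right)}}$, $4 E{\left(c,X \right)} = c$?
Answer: $0$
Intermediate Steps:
$E{\left(c,X \right)} = \frac{c}{4}$
$k{\left(D \right)} = -1 + D - \frac{6}{D}$ ($k{\left(D \right)} = \left(-1 + D\right) - \frac{6}{D} = -1 + D - \frac{6}{D}$)
$Z{\left(x \right)} = 1 - \frac{12}{3 + x} + 2 x$ ($Z{\left(x \right)} = -3 + \frac{-1 + \left(x + 3\right) - \frac{6}{x + 3}}{\frac{1}{4} \cdot 2} = -3 + \left(-1 + \left(3 + x\right) - \frac{6}{3 + x}\right) \frac{1}{\frac{1}{2}} = -3 + \left(2 + x - \frac{6}{3 + x}\right) 2 = -3 + \left(4 - \frac{12}{3 + x} + 2 x\right) = 1 - \frac{12}{3 + x} + 2 x$)
$Z{\left(1 \right)} \left(-45\right) 42 = \frac{-12 + \left(1 + 2 \cdot 1\right) \left(3 + 1\right)}{3 + 1} \left(-45\right) 42 = \frac{-12 + \left(1 + 2\right) 4}{4} \left(-45\right) 42 = \frac{-12 + 3 \cdot 4}{4} \left(-45\right) 42 = \frac{-12 + 12}{4} \left(-45\right) 42 = \frac{1}{4} \cdot 0 \left(-45\right) 42 = 0 \left(-45\right) 42 = 0 \cdot 42 = 0$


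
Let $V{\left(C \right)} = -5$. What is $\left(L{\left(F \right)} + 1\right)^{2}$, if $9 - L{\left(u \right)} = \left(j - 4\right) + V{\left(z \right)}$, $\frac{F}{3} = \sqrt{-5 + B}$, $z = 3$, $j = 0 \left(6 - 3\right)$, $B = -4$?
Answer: $361$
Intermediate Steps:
$j = 0$ ($j = 0 \cdot 3 = 0$)
$F = 9 i$ ($F = 3 \sqrt{-5 - 4} = 3 \sqrt{-9} = 3 \cdot 3 i = 9 i \approx 9.0 i$)
$L{\left(u \right)} = 18$ ($L{\left(u \right)} = 9 - \left(\left(0 - 4\right) - 5\right) = 9 - \left(-4 - 5\right) = 9 - -9 = 9 + 9 = 18$)
$\left(L{\left(F \right)} + 1\right)^{2} = \left(18 + 1\right)^{2} = 19^{2} = 361$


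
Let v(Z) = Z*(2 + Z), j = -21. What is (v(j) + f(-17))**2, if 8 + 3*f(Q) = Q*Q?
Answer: 2184484/9 ≈ 2.4272e+5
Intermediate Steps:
f(Q) = -8/3 + Q**2/3 (f(Q) = -8/3 + (Q*Q)/3 = -8/3 + Q**2/3)
(v(j) + f(-17))**2 = (-21*(2 - 21) + (-8/3 + (1/3)*(-17)**2))**2 = (-21*(-19) + (-8/3 + (1/3)*289))**2 = (399 + (-8/3 + 289/3))**2 = (399 + 281/3)**2 = (1478/3)**2 = 2184484/9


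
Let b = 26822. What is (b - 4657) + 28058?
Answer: 50223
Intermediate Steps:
(b - 4657) + 28058 = (26822 - 4657) + 28058 = 22165 + 28058 = 50223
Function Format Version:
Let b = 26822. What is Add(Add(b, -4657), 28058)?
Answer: 50223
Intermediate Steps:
Add(Add(b, -4657), 28058) = Add(Add(26822, -4657), 28058) = Add(22165, 28058) = 50223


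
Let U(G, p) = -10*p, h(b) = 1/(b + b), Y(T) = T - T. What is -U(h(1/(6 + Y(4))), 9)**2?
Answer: -8100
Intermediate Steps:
Y(T) = 0
h(b) = 1/(2*b)
-U(h(1/(6 + Y(4))), 9)**2 = -(-10*9)**2 = -1*(-90)**2 = -1*8100 = -8100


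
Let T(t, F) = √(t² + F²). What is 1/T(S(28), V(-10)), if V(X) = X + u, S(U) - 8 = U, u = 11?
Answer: √1297/1297 ≈ 0.027767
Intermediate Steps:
S(U) = 8 + U
V(X) = 11 + X (V(X) = X + 11 = 11 + X)
T(t, F) = √(F² + t²)
1/T(S(28), V(-10)) = 1/(√((11 - 10)² + (8 + 28)²)) = 1/(√(1² + 36²)) = 1/(√(1 + 1296)) = 1/(√1297) = √1297/1297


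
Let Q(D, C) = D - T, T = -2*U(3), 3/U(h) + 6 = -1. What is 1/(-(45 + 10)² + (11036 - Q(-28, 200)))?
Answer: 7/56279 ≈ 0.00012438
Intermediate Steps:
U(h) = -3/7 (U(h) = 3/(-6 - 1) = 3/(-7) = 3*(-⅐) = -3/7)
T = 6/7 (T = -2*(-3/7) = 6/7 ≈ 0.85714)
Q(D, C) = -6/7 + D (Q(D, C) = D - 1*6/7 = D - 6/7 = -6/7 + D)
1/(-(45 + 10)² + (11036 - Q(-28, 200))) = 1/(-(45 + 10)² + (11036 - (-6/7 - 28))) = 1/(-1*55² + (11036 - 1*(-202/7))) = 1/(-1*3025 + (11036 + 202/7)) = 1/(-3025 + 77454/7) = 1/(56279/7) = 7/56279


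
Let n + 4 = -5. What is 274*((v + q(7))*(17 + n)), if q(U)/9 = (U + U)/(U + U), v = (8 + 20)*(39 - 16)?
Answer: 1431376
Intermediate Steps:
v = 644 (v = 28*23 = 644)
n = -9 (n = -4 - 5 = -9)
q(U) = 9 (q(U) = 9*((U + U)/(U + U)) = 9*((2*U)/((2*U))) = 9*((2*U)*(1/(2*U))) = 9*1 = 9)
274*((v + q(7))*(17 + n)) = 274*((644 + 9)*(17 - 9)) = 274*(653*8) = 274*5224 = 1431376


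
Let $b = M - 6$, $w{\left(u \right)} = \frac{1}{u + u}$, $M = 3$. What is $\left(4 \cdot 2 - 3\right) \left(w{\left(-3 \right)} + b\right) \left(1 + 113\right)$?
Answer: $-1805$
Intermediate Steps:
$w{\left(u \right)} = \frac{1}{2 u}$
$b = -3$ ($b = 3 - 6 = -3$)
$\left(4 \cdot 2 - 3\right) \left(w{\left(-3 \right)} + b\right) \left(1 + 113\right) = \left(4 \cdot 2 - 3\right) \left(\frac{1}{2 \left(-3\right)} - 3\right) \left(1 + 113\right) = \left(8 - 3\right) \left(\frac{1}{2} \left(- \frac{1}{3}\right) - 3\right) 114 = 5 \left(- \frac{1}{6} - 3\right) 114 = 5 \left(- \frac{19}{6}\right) 114 = \left(- \frac{95}{6}\right) 114 = -1805$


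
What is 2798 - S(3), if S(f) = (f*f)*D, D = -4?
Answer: 2834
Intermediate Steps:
S(f) = -4*f² (S(f) = (f*f)*(-4) = f²*(-4) = -4*f²)
2798 - S(3) = 2798 - (-4)*3² = 2798 - (-4)*9 = 2798 - 1*(-36) = 2798 + 36 = 2834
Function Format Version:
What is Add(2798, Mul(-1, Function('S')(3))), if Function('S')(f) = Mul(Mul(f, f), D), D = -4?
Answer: 2834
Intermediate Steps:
Function('S')(f) = Mul(-4, Pow(f, 2)) (Function('S')(f) = Mul(Mul(f, f), -4) = Mul(Pow(f, 2), -4) = Mul(-4, Pow(f, 2)))
Add(2798, Mul(-1, Function('S')(3))) = Add(2798, Mul(-1, Mul(-4, Pow(3, 2)))) = Add(2798, Mul(-1, Mul(-4, 9))) = Add(2798, Mul(-1, -36)) = Add(2798, 36) = 2834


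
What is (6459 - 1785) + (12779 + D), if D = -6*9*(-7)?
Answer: 17831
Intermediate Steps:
D = 378 (D = -54*(-7) = 378)
(6459 - 1785) + (12779 + D) = (6459 - 1785) + (12779 + 378) = 4674 + 13157 = 17831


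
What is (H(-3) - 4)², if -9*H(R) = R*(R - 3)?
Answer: 36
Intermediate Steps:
H(R) = -R*(-3 + R)/9 (H(R) = -R*(R - 3)/9 = -R*(-3 + R)/9)
(H(-3) - 4)² = ((⅑)*(-3)*(3 - 1*(-3)) - 4)² = ((⅑)*(-3)*(3 + 3) - 4)² = ((⅑)*(-3)*6 - 4)² = (-2 - 4)² = (-6)² = 36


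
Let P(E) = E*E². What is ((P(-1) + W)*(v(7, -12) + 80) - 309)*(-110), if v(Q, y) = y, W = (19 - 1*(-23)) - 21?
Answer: -115610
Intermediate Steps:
P(E) = E³
W = 21 (W = (19 + 23) - 21 = 42 - 21 = 21)
((P(-1) + W)*(v(7, -12) + 80) - 309)*(-110) = (((-1)³ + 21)*(-12 + 80) - 309)*(-110) = ((-1 + 21)*68 - 309)*(-110) = (20*68 - 309)*(-110) = (1360 - 309)*(-110) = 1051*(-110) = -115610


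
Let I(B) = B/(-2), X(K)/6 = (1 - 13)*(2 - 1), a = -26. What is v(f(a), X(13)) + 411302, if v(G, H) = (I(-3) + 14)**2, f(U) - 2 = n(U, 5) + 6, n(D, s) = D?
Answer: 1646169/4 ≈ 4.1154e+5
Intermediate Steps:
X(K) = -72 (X(K) = 6*((1 - 13)*(2 - 1)) = 6*(-12*1) = 6*(-12) = -72)
I(B) = -B/2 (I(B) = B*(-1/2) = -B/2)
f(U) = 8 + U (f(U) = 2 + (U + 6) = 2 + (6 + U) = 8 + U)
v(G, H) = 961/4 (v(G, H) = (-1/2*(-3) + 14)**2 = (3/2 + 14)**2 = (31/2)**2 = 961/4)
v(f(a), X(13)) + 411302 = 961/4 + 411302 = 1646169/4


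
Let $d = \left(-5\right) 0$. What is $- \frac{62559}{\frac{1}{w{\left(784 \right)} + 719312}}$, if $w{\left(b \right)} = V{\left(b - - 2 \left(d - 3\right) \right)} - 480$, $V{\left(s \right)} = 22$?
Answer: $-44970787386$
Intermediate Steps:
$d = 0$
$w{\left(b \right)} = -458$ ($w{\left(b \right)} = 22 - 480 = -458$)
$- \frac{62559}{\frac{1}{w{\left(784 \right)} + 719312}} = - \frac{62559}{\frac{1}{-458 + 719312}} = - \frac{62559}{\frac{1}{718854}} = - 62559 \frac{1}{\frac{1}{718854}} = \left(-62559\right) 718854 = -44970787386$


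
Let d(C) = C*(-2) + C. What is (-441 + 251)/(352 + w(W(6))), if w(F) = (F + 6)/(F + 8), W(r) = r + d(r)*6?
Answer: -1045/1942 ≈ -0.53811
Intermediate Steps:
d(C) = -C (d(C) = -2*C + C = -C)
W(r) = -5*r (W(r) = r - r*6 = r - 6*r = -5*r)
w(F) = (6 + F)/(8 + F)
(-441 + 251)/(352 + w(W(6))) = (-441 + 251)/(352 + (6 - 5*6)/(8 - 5*6)) = -190/(352 + (6 - 30)/(8 - 30)) = -190/(352 - 24/(-22)) = -190/(352 - 1/22*(-24)) = -190/(352 + 12/11) = -190/3884/11 = -190*11/3884 = -1045/1942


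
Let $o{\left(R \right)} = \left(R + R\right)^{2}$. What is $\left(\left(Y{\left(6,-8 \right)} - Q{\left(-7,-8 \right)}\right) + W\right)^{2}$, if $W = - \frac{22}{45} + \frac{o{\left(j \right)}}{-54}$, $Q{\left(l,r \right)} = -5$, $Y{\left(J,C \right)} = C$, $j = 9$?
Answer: $\frac{182329}{2025} \approx 90.039$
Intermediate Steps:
$o{\left(R \right)} = 4 R^{2}$ ($o{\left(R \right)} = \left(2 R\right)^{2} = 4 R^{2}$)
$W = - \frac{292}{45}$ ($W = - \frac{22}{45} + \frac{4 \cdot 9^{2}}{-54} = \left(-22\right) \frac{1}{45} + 4 \cdot 81 \left(- \frac{1}{54}\right) = - \frac{22}{45} + 324 \left(- \frac{1}{54}\right) = - \frac{22}{45} - 6 = - \frac{292}{45} \approx -6.4889$)
$\left(\left(Y{\left(6,-8 \right)} - Q{\left(-7,-8 \right)}\right) + W\right)^{2} = \left(\left(-8 - -5\right) - \frac{292}{45}\right)^{2} = \left(\left(-8 + 5\right) - \frac{292}{45}\right)^{2} = \left(-3 - \frac{292}{45}\right)^{2} = \left(- \frac{427}{45}\right)^{2} = \frac{182329}{2025}$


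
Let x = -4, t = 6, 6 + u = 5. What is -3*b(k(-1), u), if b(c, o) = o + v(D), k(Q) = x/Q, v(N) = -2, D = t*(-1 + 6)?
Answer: 9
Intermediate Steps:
u = -1 (u = -6 + 5 = -1)
D = 30 (D = 6*(-1 + 6) = 6*5 = 30)
k(Q) = -4/Q
b(c, o) = -2 + o (b(c, o) = o - 2 = -2 + o)
-3*b(k(-1), u) = -3*(-2 - 1) = -3*(-3) = 9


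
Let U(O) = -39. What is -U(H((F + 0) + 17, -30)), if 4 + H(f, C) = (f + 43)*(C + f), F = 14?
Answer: 39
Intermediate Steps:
H(f, C) = -4 + (43 + f)*(C + f) (H(f, C) = -4 + (f + 43)*(C + f) = -4 + (43 + f)*(C + f))
-U(H((F + 0) + 17, -30)) = -1*(-39) = 39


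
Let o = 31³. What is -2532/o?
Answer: -2532/29791 ≈ -0.084992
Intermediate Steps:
o = 29791
-2532/o = -2532/29791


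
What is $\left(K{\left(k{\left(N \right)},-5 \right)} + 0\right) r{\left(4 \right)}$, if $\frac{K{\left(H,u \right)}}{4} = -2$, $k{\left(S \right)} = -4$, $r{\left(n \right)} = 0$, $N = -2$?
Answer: $0$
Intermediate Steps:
$K{\left(H,u \right)} = -8$ ($K{\left(H,u \right)} = 4 \left(-2\right) = -8$)
$\left(K{\left(k{\left(N \right)},-5 \right)} + 0\right) r{\left(4 \right)} = \left(-8 + 0\right) 0 = \left(-8\right) 0 = 0$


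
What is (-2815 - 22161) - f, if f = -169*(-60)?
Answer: -35116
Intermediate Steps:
f = 10140
(-2815 - 22161) - f = (-2815 - 22161) - 1*10140 = -24976 - 10140 = -35116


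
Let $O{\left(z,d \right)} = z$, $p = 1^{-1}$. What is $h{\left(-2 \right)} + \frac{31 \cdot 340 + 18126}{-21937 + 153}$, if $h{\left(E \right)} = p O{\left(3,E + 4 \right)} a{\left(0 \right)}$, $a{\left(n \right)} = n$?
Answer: $- \frac{14333}{10892} \approx -1.3159$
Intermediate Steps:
$p = 1$
$h{\left(E \right)} = 0$ ($h{\left(E \right)} = 1 \cdot 3 \cdot 0 = 3 \cdot 0 = 0$)
$h{\left(-2 \right)} + \frac{31 \cdot 340 + 18126}{-21937 + 153} = 0 + \frac{31 \cdot 340 + 18126}{-21937 + 153} = 0 + \frac{10540 + 18126}{-21784} = 0 + 28666 \left(- \frac{1}{21784}\right) = 0 - \frac{14333}{10892} = - \frac{14333}{10892}$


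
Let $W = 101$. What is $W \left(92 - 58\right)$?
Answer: $3434$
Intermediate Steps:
$W \left(92 - 58\right) = 101 \left(92 - 58\right) = 101 \cdot 34 = 3434$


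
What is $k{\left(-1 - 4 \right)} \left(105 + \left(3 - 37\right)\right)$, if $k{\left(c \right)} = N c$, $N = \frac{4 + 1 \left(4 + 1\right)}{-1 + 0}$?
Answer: $3195$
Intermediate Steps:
$N = -9$ ($N = \frac{4 + 1 \cdot 5}{-1} = \left(4 + 5\right) \left(-1\right) = 9 \left(-1\right) = -9$)
$k{\left(c \right)} = - 9 c$
$k{\left(-1 - 4 \right)} \left(105 + \left(3 - 37\right)\right) = - 9 \left(-1 - 4\right) \left(105 + \left(3 - 37\right)\right) = \left(-9\right) \left(-5\right) \left(105 - 34\right) = 45 \cdot 71 = 3195$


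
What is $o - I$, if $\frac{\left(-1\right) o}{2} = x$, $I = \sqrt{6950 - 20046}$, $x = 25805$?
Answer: $-51610 - 2 i \sqrt{3274} \approx -51610.0 - 114.44 i$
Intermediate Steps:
$I = 2 i \sqrt{3274}$ ($I = \sqrt{-13096} = 2 i \sqrt{3274} \approx 114.44 i$)
$o = -51610$ ($o = \left(-2\right) 25805 = -51610$)
$o - I = -51610 - 2 i \sqrt{3274}$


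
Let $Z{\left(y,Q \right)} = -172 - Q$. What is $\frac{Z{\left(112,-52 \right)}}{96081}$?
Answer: $- \frac{40}{32027} \approx -0.0012489$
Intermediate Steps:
$\frac{Z{\left(112,-52 \right)}}{96081} = \frac{-172 - -52}{96081} = \left(-172 + 52\right) \frac{1}{96081} = \left(-120\right) \frac{1}{96081} = - \frac{40}{32027}$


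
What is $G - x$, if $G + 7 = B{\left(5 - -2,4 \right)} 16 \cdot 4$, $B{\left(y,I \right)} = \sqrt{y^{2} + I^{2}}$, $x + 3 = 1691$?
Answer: $-1695 + 64 \sqrt{65} \approx -1179.0$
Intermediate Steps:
$x = 1688$ ($x = -3 + 1691 = 1688$)
$B{\left(y,I \right)} = \sqrt{I^{2} + y^{2}}$
$G = -7 + 64 \sqrt{65}$ ($G = -7 + \sqrt{4^{2} + \left(5 - -2\right)^{2}} \cdot 16 \cdot 4 = -7 + \sqrt{16 + \left(5 + 2\right)^{2}} \cdot 16 \cdot 4 = -7 + \sqrt{16 + 7^{2}} \cdot 16 \cdot 4 = -7 + \sqrt{16 + 49} \cdot 16 \cdot 4 = -7 + \sqrt{65} \cdot 16 \cdot 4 = -7 + 16 \sqrt{65} \cdot 4 = -7 + 64 \sqrt{65} \approx 508.98$)
$G - x = \left(-7 + 64 \sqrt{65}\right) - 1688 = -1695 + 64 \sqrt{65}$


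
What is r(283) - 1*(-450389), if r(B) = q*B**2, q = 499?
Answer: 40414800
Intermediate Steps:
r(B) = 499*B**2
r(283) - 1*(-450389) = 499*283**2 - 1*(-450389) = 499*80089 + 450389 = 39964411 + 450389 = 40414800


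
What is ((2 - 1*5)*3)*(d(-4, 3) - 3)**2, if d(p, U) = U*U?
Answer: -324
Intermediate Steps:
d(p, U) = U**2
((2 - 1*5)*3)*(d(-4, 3) - 3)**2 = ((2 - 1*5)*3)*(3**2 - 3)**2 = ((2 - 5)*3)*(9 - 3)**2 = -3*3*6**2 = -9*36 = -324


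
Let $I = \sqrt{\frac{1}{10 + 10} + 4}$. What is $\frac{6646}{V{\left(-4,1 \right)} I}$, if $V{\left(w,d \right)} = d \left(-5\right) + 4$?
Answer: $- \frac{13292 \sqrt{5}}{9} \approx -3302.4$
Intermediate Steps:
$V{\left(w,d \right)} = 4 - 5 d$ ($V{\left(w,d \right)} = - 5 d + 4 = 4 - 5 d$)
$I = \frac{9 \sqrt{5}}{10}$ ($I = \sqrt{\frac{1}{20} + 4} = \sqrt{\frac{81}{20}} = \frac{9 \sqrt{5}}{10} \approx 2.0125$)
$\frac{6646}{V{\left(-4,1 \right)} I} = \frac{6646}{\left(4 - 5\right) \frac{9 \sqrt{5}}{10}} = \frac{6646}{\left(-1\right) \frac{9 \sqrt{5}}{10}} = \frac{6646}{\left(- \frac{9}{10}\right) \sqrt{5}} = 6646 \left(- \frac{2 \sqrt{5}}{9}\right) = - \frac{13292 \sqrt{5}}{9}$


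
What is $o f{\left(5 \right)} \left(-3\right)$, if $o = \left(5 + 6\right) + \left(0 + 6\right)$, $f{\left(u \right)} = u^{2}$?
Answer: $-1275$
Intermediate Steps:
$o = 17$ ($o = 11 + 6 = 17$)
$o f{\left(5 \right)} \left(-3\right) = 17 \cdot 5^{2} \left(-3\right) = 17 \cdot 25 \left(-3\right) = 425 \left(-3\right) = -1275$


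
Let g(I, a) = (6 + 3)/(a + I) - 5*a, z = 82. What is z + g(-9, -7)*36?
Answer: 5287/4 ≈ 1321.8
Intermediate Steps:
g(I, a) = -5*a + 9/(I + a) (g(I, a) = 9/(I + a) - 5*a = -5*a + 9/(I + a))
z + g(-9, -7)*36 = 82 + ((9 - 5*(-7)² - 5*(-9)*(-7))/(-9 - 7))*36 = 82 + ((9 - 5*49 - 315)/(-16))*36 = 82 - (9 - 245 - 315)/16*36 = 82 - 1/16*(-551)*36 = 82 + (551/16)*36 = 82 + 4959/4 = 5287/4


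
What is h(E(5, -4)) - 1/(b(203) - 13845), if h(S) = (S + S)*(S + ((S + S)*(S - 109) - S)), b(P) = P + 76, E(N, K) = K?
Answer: -98109311/13566 ≈ -7232.0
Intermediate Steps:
b(P) = 76 + P
h(S) = 4*S**2*(-109 + S) (h(S) = (2*S)*(S + ((2*S)*(-109 + S) - S)) = (2*S)*(S + (2*S*(-109 + S) - S)) = (2*S)*(S + (-S + 2*S*(-109 + S))) = (2*S)*(2*S*(-109 + S)) = 4*S**2*(-109 + S))
h(E(5, -4)) - 1/(b(203) - 13845) = 4*(-4)**2*(-109 - 4) - 1/((76 + 203) - 13845) = 4*16*(-113) - 1/(279 - 13845) = -7232 - 1/(-13566) = -7232 - 1*(-1/13566) = -7232 + 1/13566 = -98109311/13566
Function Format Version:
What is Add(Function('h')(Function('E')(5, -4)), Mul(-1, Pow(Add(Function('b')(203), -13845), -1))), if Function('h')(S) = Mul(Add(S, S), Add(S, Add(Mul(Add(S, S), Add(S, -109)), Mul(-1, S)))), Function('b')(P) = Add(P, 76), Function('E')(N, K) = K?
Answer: Rational(-98109311, 13566) ≈ -7232.0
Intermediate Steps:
Function('b')(P) = Add(76, P)
Function('h')(S) = Mul(4, Pow(S, 2), Add(-109, S)) (Function('h')(S) = Mul(Mul(2, S), Add(S, Add(Mul(Mul(2, S), Add(-109, S)), Mul(-1, S)))) = Mul(Mul(2, S), Add(S, Add(Mul(2, S, Add(-109, S)), Mul(-1, S)))) = Mul(Mul(2, S), Add(S, Add(Mul(-1, S), Mul(2, S, Add(-109, S))))) = Mul(Mul(2, S), Mul(2, S, Add(-109, S))) = Mul(4, Pow(S, 2), Add(-109, S)))
Add(Function('h')(Function('E')(5, -4)), Mul(-1, Pow(Add(Function('b')(203), -13845), -1))) = Add(Mul(4, Pow(-4, 2), Add(-109, -4)), Mul(-1, Pow(Add(Add(76, 203), -13845), -1))) = Add(Mul(4, 16, -113), Mul(-1, Pow(Add(279, -13845), -1))) = Add(-7232, Mul(-1, Pow(-13566, -1))) = Add(-7232, Mul(-1, Rational(-1, 13566))) = Add(-7232, Rational(1, 13566)) = Rational(-98109311, 13566)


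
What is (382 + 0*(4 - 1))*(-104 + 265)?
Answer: 61502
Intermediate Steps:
(382 + 0*(4 - 1))*(-104 + 265) = (382 + 0*3)*161 = (382 + 0)*161 = 382*161 = 61502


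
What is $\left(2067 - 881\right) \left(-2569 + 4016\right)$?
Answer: $1716142$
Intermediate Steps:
$\left(2067 - 881\right) \left(-2569 + 4016\right) = 1186 \cdot 1447 = 1716142$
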